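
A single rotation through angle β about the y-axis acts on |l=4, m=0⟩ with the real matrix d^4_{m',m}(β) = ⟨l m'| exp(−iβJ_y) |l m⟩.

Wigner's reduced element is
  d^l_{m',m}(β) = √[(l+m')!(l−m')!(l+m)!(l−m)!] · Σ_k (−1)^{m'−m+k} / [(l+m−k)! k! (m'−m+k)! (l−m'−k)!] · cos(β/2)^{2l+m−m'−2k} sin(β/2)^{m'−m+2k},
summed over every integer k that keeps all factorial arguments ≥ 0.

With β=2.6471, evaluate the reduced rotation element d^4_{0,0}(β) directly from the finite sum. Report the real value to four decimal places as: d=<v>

d^4_{0,0}(β=2.6471) via Wigner's sum:
With c≡cos(β/2)=0.244735 and s≡sin(β/2)=0.969590, N=[24·24·24·24]^{1/2}=576.000000
k: max(0,(0)−(0))=0 … min(4+(0),4−(0))=4
  k=0: (−1)^0·576.0000/(576)·0.2447^8·0.9696^0 = +0.000013
  k=1: (−1)^1·576.0000/(36)·0.2447^6·0.9696^2 = -0.003232
  k=2: (−1)^2·576.0000/(16)·0.2447^4·0.9696^4 = +0.114140
  k=3: (−1)^3·576.0000/(36)·0.2447^2·0.9696^6 = -0.796234
  k=4: (−1)^4·576.0000/(576)·0.2447^0·0.9696^8 = +0.781097
d^4_{0,0}(2.6471) = +0.000013 -0.003232 +0.114140 -0.796234 +0.781097 = +0.095784

d=0.0958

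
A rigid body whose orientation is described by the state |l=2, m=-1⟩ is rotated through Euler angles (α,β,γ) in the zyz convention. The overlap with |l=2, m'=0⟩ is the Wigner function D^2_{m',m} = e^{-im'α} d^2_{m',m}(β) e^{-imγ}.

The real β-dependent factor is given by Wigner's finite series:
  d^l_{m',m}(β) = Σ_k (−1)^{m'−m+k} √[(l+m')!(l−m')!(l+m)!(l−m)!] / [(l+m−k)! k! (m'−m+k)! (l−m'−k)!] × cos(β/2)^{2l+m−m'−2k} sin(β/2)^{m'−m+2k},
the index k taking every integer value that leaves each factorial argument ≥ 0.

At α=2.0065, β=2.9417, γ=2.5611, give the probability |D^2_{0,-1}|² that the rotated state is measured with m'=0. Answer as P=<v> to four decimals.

Split into d^2_{0,-1}(β=2.9417) × two z-phases.
With c≡cos(β/2)=0.099780 and s≡sin(β/2)=0.995010, N=[2·2·1·6]^{1/2}=4.898979
k∈{0,1} keeps every argument non-negative
  k=0: (−1)^1·4.8990/(2)·0.0998^3·0.9950^1 = -0.002421
  k=1: (−1)^2·4.8990/(2)·0.0998^1·0.9950^3 = +0.240769
d^2_{0,-1}(2.9417) = -0.002421 +0.240769 = +0.238348
|D^2_{0,-1}|² = |d^2_{0,-1}(β)|² = (+0.238348)² = 0.056810 (the z-rotation phases have unit modulus)

P=0.0568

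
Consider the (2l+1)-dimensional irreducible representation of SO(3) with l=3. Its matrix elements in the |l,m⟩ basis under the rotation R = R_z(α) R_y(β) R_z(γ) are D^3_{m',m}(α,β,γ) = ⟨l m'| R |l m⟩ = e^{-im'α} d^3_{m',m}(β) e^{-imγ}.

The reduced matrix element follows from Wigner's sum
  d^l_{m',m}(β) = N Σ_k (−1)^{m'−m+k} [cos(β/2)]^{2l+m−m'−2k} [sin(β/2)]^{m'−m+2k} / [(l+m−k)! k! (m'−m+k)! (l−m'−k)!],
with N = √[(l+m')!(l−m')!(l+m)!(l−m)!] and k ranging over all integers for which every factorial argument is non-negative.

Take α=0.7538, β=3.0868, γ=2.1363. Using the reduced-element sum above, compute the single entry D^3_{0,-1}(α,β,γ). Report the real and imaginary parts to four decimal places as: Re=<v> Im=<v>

Split into d^3_{0,-1}(β=3.0868) × two z-phases.
Half-angle: c=0.027393, s=0.999625. N=√(6·6·2·24)=41.569219
Admissible k: 0..2 (factorial args all ≥0)
  k=0: (−1)^1·41.5692/(12)·0.0274^5·0.9996^1 = -0.000000
  k=1: (−1)^2·41.5692/(4)·0.0274^3·0.9996^3 = +0.000213
  k=2: (−1)^3·41.5692/(12)·0.0274^1·0.9996^5 = -0.094714
d^3_{0,-1}(3.0868) = -0.000000 +0.000213 -0.094714 = -0.094501
Phases: e^{-i·(0)·0.7538}=+1.000000+0.000000i, e^{-i·(-1)·2.1363}=-0.535841+0.844319i ⇒ D=+0.050637-0.079789i

Re=0.0506 Im=-0.0798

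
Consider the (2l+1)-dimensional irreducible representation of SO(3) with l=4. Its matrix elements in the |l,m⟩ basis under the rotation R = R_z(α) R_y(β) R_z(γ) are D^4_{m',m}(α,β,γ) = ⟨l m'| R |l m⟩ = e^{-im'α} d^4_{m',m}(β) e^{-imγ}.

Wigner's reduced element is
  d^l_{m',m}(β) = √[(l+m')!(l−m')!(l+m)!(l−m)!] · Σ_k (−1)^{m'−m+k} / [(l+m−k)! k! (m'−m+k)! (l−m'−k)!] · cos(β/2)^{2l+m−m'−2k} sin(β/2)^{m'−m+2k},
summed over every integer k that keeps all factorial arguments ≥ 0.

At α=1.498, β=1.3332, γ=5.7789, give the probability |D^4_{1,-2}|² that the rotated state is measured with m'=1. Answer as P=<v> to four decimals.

P=0.0350

D^4_{1,-2}(1.498,1.3332,5.7789) = e^{-i·1·1.498}·d^4_{1,-2}(1.3332)·e^{-i·-2·5.7789}. Compute d first:
Half-angle: c=0.785928, s=0.618317. N=√(120·6·2·720)=1018.233765
The bounds max(0,m−m')=0 and min(l+m,l−m')=2 give 3 terms
  k=0: (−1)^3·1018.2338/(72)·0.7859^5·0.6183^3 = -1.002454
  k=1: (−1)^4·1018.2338/(48)·0.7859^3·0.6183^5 = +0.930706
  k=2: (−1)^5·1018.2338/(240)·0.7859^1·0.6183^7 = -0.115213
d^4_{1,-2}(1.3332) = -1.002454 +0.930706 -0.115213 = -0.186960
|D^4_{1,-2}|² = |d^4_{1,-2}(β)|² = (-0.186960)² = 0.034954 (the z-rotation phases have unit modulus)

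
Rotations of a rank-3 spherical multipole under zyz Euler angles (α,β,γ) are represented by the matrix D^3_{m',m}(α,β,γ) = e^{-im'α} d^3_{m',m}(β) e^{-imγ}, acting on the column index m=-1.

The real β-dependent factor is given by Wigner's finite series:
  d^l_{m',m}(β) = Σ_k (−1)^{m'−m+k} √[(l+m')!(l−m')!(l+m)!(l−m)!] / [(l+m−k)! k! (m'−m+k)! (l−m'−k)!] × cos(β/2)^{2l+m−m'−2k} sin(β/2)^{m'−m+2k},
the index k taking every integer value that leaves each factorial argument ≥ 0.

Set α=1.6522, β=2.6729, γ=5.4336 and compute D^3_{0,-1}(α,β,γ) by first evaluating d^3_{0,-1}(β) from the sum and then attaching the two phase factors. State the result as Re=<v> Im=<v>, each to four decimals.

D^3_{0,-1}(1.6522,2.6729,5.4336) = e^{-i·0·1.6522}·d^3_{0,-1}(2.6729)·e^{-i·-1·5.4336}. Compute d first:
With c≡cos(β/2)=0.232207 and s≡sin(β/2)=0.972666, N=[6·6·2·24]^{1/2}=41.569219
The bounds max(0,m−m')=0 and min(l+m,l−m')=2 give 3 terms
  k=0: (−1)^1·41.5692/(12)·0.2322^5·0.9727^1 = -0.002275
  k=1: (−1)^2·41.5692/(4)·0.2322^3·0.9727^3 = +0.119738
  k=2: (−1)^3·41.5692/(12)·0.2322^1·0.9727^5 = -0.700303
d^3_{0,-1}(2.6729) = -0.002275 +0.119738 -0.700303 = -0.582840
D = (+1.000000+0.000000i)·(-0.582840)·(+0.660295-0.751007i) = -0.384846+0.437717i

Re=-0.3848 Im=0.4377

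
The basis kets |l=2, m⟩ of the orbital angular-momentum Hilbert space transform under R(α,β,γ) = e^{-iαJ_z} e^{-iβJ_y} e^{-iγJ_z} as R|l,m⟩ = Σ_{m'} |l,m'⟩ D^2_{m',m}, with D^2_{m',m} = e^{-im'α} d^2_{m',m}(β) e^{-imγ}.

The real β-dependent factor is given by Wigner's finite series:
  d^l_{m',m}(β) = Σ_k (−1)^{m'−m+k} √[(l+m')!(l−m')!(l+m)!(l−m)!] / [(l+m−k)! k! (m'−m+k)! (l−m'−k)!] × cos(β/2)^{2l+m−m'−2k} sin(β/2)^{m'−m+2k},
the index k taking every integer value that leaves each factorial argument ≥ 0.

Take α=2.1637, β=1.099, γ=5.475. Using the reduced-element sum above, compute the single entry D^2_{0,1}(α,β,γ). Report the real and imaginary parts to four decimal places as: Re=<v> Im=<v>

First d^2_{0,1}(β=1.099), then the phase factors e^{-i(0)α} and e^{-i(1)γ}:
c=cos(1.099/2)=0.852786, s=sin(1.099/2)=0.522261; N=√[2·2·6·1]=4.898979
k: max(0,(1)−(0))=1 … min(2+(1),2−(0))=2
  k=1: (−1)^0·4.8990/(2)·0.8528^3·0.5223^1 = +0.793383
  k=2: (−1)^1·4.8990/(2)·0.8528^1·0.5223^3 = -0.297562
d^2_{0,1}(1.099) = +0.793383 -0.297562 = +0.495821
D = (+1.000000+0.000000i)·(+0.495821)·(+0.690812+0.723035i) = +0.342519+0.358496i

Re=0.3425 Im=0.3585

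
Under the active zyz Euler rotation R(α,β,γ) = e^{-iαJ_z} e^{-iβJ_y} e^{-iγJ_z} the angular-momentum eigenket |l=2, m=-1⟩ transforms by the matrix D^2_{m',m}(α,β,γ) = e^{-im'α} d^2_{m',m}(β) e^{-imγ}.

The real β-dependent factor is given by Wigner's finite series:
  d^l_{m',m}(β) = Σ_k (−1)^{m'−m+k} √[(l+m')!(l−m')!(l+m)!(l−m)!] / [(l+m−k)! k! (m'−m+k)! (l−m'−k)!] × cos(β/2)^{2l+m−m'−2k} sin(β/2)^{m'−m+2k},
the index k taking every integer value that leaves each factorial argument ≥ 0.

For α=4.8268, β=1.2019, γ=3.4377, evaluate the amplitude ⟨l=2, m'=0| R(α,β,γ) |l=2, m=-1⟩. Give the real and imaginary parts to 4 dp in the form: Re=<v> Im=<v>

Re=0.3940 Im=0.1202

Split into d^2_{0,-1}(β=1.2019) × two z-phases.
Half-angle: c=0.824799, s=0.565426. N=√(2·2·1·6)=4.898979
The bounds max(0,m−m')=0 and min(l+m,l−m')=1 give 2 terms
  k=0: (−1)^1·4.8990/(2)·0.8248^3·0.5654^1 = -0.777134
  k=1: (−1)^2·4.8990/(2)·0.8248^1·0.5654^3 = +0.365218
d^2_{0,-1}(1.2019) = -0.777134 +0.365218 = -0.411916
Attach z-rotation phases: D = e^{-i(0)(4.8268)}·(-0.411916)·e^{-i(-1)(3.4377)} = +0.393989+0.120197i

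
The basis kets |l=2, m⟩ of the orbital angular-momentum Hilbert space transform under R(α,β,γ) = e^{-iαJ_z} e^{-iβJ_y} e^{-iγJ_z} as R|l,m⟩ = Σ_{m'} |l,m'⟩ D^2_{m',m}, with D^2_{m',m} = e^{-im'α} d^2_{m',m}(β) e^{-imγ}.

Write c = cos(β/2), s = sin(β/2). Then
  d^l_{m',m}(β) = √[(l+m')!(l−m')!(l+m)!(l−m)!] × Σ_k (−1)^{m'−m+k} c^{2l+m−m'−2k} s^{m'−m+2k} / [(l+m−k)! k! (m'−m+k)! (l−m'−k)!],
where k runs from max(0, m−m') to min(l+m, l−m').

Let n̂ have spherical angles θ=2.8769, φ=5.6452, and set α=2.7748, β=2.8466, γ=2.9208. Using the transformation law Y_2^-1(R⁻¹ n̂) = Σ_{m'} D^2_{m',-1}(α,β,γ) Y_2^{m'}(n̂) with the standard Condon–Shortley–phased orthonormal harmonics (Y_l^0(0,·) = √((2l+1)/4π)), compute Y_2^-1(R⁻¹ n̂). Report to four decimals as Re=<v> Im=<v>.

Re=-0.3243 Im=0.1200

Need the full column D^2_{m',-1} for m'=−2..2 at α=2.7748, β=2.8466, γ=2.9208.
cos(β/2)=0.146962, sin(β/2)=0.989142
d^2_{-2,-1}: single k=1 term ⇒ +0.006279;  D = -0.003630+0.005124i
d^2_{-1,-1}: k∈[0..1] ⇒ +0.000466 -0.063394 = -0.062928;  D = -0.052374+0.034884i
d^2_{0,-1}: k∈[0..1] ⇒ -0.007690 +0.348383 = +0.340693;  D = -0.332422+0.074613i
d^2_{1,-1}: k∈[0..1] ⇒ +0.063394 -0.957271 = -0.893877;  D = -0.884367-0.130043i
d^2_{2,-1}: single k=0 term ⇒ -0.284454;  D = +0.247867+0.139557i
Y_2^{m'}(θ=2.8769,φ=5.6452) and Σ D·Y over m':
  (-0.0036+0.0051i)·(+0.0077+0.0253i)  (-0.0524+0.0349i)·(-0.1567-0.1162i)  (-0.3324+0.0746i)·(+0.5660+0.0000i)  (-0.8844-0.1300i)·(+0.1567-0.1162i)  (+0.2479+0.1396i)·(+0.0077-0.0253i)
Y_2^-1(R⁻¹ n̂) = -0.324310+0.119968i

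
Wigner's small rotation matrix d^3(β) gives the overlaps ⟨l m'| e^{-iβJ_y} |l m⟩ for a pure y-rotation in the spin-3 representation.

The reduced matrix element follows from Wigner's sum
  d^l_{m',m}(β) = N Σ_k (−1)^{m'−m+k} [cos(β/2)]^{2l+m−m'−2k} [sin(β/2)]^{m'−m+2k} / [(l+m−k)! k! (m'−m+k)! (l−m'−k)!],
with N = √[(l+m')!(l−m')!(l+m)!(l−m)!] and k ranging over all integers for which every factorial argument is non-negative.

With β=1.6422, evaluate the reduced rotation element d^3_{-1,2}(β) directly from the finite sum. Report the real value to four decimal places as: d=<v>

d=0.3320

d^3_{-1,2}(β=1.6422) via Wigner's sum:
c=cos(1.6422/2)=0.681417, s=sin(1.6422/2)=0.731896; N=√[2·24·120·1]=75.894664
Admissible k: 3..4 (factorial args all ≥0)
  k=3: (−1)^0·75.8947/(12)·0.6814^3·0.7319^3 = +0.784541
  k=4: (−1)^1·75.8947/(24)·0.6814^1·0.7319^5 = -0.452542
d^3_{-1,2}(1.6422) = +0.784541 -0.452542 = +0.331999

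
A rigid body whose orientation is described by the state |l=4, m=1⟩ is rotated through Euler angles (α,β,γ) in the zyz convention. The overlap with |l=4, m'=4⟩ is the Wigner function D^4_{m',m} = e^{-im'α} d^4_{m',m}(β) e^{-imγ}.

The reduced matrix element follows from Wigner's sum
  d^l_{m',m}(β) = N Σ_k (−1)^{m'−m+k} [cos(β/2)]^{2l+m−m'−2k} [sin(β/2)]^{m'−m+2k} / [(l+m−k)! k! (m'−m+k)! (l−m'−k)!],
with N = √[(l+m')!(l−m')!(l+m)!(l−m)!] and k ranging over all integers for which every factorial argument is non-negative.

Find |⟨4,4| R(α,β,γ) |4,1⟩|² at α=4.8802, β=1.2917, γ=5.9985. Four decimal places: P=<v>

First d^4_{4,1}(β=1.2917), then the phase factors e^{-i(4)α} and e^{-i(1)γ}:
Half-angle: c=0.798588, s=0.601877. N=√(40320·1·120·6)=5387.986637
The bounds max(0,m−m')=0 and min(l+m,l−m')=0 give 1 term
  k=0: (−1)^3·5387.9866/(720)·0.7986^5·0.6019^3 = -0.529948
d^4_{4,1}(1.2917) = -0.529948
|D^4_{4,1}|² = |d^4_{4,1}(β)|² = (-0.529948)² = 0.280845 (the z-rotation phases have unit modulus)

P=0.2808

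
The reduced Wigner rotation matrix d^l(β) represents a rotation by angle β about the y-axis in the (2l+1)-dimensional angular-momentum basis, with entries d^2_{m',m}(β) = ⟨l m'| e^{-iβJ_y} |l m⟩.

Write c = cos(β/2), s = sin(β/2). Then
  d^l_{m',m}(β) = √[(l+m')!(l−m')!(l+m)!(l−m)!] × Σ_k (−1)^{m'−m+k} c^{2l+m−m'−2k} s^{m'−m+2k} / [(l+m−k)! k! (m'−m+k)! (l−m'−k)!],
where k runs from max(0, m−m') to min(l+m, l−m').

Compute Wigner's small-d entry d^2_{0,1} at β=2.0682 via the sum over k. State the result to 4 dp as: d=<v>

d^2_{0,1}(β=2.0682) via Wigner's sum:
Half-angle: c=0.511300, s=0.859403. N=√(2·2·6·1)=4.898979
k: max(0,(1)−(0))=1 … min(2+(1),2−(0))=2
  k=1: (−1)^0·4.8990/(2)·0.5113^3·0.8594^1 = +0.281383
  k=2: (−1)^1·4.8990/(2)·0.5113^1·0.8594^3 = -0.794952
d^2_{0,1}(2.0682) = +0.281383 -0.794952 = -0.513569

d=-0.5136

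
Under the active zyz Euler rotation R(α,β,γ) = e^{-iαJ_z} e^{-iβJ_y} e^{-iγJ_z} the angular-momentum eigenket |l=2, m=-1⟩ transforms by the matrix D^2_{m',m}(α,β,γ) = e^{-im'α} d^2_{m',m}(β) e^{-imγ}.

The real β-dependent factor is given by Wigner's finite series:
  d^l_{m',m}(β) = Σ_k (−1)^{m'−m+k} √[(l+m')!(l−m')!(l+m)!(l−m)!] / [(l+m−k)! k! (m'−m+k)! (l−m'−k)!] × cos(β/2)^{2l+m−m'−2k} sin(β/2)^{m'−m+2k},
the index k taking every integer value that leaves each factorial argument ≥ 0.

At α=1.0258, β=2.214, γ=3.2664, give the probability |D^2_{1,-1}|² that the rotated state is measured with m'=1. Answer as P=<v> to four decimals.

D^2_{1,-1}(1.0258,2.214,3.2664) = e^{-i·1·1.0258}·d^2_{1,-1}(2.214)·e^{-i·-1·3.2664}. Compute d first:
c=cos(2.214/2)=0.447347, s=sin(2.214/2)=0.894361; N=√[6·1·1·6]=6.000000
Admissible k: 0..1 (factorial args all ≥0)
  k=0: (−1)^2·6.0000/(2)·0.4473^2·0.8944^2 = +0.480214
  k=1: (−1)^3·6.0000/(6)·0.4473^0·0.8944^4 = -0.639810
d^2_{1,-1}(2.214) = +0.480214 -0.639810 = -0.159595
|D^2_{1,-1}|² = |d^2_{1,-1}(β)|² = (-0.159595)² = 0.025471 (the z-rotation phases have unit modulus)

P=0.0255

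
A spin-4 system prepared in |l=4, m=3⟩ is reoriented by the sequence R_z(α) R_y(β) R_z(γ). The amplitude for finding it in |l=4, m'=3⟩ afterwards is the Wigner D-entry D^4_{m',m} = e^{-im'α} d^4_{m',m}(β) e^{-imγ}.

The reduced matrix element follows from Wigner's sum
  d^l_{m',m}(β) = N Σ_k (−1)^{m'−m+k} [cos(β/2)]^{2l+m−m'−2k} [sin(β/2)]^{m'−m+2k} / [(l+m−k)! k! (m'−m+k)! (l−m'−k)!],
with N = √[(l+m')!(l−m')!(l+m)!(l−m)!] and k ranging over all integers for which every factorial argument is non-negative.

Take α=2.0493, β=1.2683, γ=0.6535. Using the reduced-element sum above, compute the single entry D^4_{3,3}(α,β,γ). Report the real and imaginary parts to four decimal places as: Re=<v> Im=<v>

Split into d^4_{3,3}(β=1.2683) × two z-phases.
c=cos(1.2683/2)=0.805576, s=sin(1.2683/2)=0.592493; N=√[5040·1·5040·1]=5040.000000
k: max(0,(3)−(3))=0 … min(4+(3),4−(3))=1
  k=0: (−1)^0·5040.0000/(5040)·0.8056^8·0.5925^0 = +0.177358
  k=1: (−1)^1·5040.0000/(720)·0.8056^6·0.5925^2 = -0.671587
d^4_{3,3}(1.2683) = +0.177358 -0.671587 = -0.494229
Attach z-rotation phases: D = e^{-i(3)(2.0493)}·(-0.494229)·e^{-i(3)(0.6535)} = +0.124389+0.478320i

Re=0.1244 Im=0.4783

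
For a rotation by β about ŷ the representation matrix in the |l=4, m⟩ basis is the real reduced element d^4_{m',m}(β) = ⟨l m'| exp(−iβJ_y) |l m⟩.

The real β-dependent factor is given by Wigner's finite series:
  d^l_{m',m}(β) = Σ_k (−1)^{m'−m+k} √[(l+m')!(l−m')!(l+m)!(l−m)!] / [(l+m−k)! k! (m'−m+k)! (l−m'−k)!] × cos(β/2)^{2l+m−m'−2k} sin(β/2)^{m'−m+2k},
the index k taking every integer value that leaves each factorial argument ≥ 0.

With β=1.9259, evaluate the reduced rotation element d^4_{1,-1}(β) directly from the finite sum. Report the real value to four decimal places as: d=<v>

d^4_{1,-1}(β=1.9259) via Wigner's sum:
c=cos(1.9259/2)=0.571101, s=sin(1.9259/2)=0.820880; N=√[120·6·6·120]=720.000000
k: max(0,(-1)−(1))=0 … min(4+(-1),4−(1))=3
  k=0: (−1)^2·720.0000/(72)·0.5711^6·0.8209^2 = +0.233796
  k=1: (−1)^3·720.0000/(24)·0.5711^4·0.8209^4 = -1.449076
  k=2: (−1)^4·720.0000/(48)·0.5711^2·0.8209^6 = +1.496906
  k=3: (−1)^5·720.0000/(720)·0.5711^0·0.8209^8 = -0.206175
d^4_{1,-1}(1.9259) = +0.233796 -1.449076 +1.496906 -0.206175 = +0.075451

d=0.0755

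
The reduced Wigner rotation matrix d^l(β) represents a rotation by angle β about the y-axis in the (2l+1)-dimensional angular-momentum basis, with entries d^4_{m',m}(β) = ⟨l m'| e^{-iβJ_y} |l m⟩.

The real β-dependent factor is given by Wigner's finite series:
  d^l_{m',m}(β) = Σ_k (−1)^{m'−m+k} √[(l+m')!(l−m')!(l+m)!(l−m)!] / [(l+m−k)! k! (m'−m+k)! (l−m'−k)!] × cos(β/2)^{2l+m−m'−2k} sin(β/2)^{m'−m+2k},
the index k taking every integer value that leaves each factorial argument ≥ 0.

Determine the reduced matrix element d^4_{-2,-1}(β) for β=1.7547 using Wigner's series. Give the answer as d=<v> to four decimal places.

d^4_{-2,-1}(β=1.7547) via Wigner's sum:
c=cos(1.7547/2)=0.639191, s=sin(1.7547/2)=0.769048; N=√[2·720·6·120]=1018.233765
The bounds max(0,m−m')=1 and min(l+m,l−m')=3 give 3 terms
  k=1: (−1)^0·1018.2338/(240)·0.6392^7·0.7690^1 = +0.142235
  k=2: (−1)^1·1018.2338/(48)·0.6392^5·0.7690^3 = -1.029486
  k=3: (−1)^2·1018.2338/(72)·0.6392^3·0.7690^5 = +0.993514
d^4_{-2,-1}(1.7547) = +0.142235 -1.029486 +0.993514 = +0.106263

d=0.1063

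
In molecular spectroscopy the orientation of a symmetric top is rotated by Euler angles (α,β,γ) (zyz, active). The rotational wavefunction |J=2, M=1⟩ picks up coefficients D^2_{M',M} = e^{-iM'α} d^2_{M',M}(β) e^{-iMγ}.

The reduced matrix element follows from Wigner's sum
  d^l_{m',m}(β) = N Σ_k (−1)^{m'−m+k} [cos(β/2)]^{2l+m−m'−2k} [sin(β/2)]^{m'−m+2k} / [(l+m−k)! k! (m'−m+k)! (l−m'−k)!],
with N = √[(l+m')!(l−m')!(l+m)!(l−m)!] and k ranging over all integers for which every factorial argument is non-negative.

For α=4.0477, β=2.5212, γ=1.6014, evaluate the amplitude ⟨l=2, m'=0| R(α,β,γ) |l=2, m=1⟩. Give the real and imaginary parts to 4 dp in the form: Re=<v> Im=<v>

First d^2_{0,1}(β=2.5212), then the phase factors e^{-i(0)α} and e^{-i(1)γ}:
Half-angle: c=0.305246, s=0.952274. N=√(2·2·6·1)=4.898979
The bounds max(0,m−m')=1 and min(l+m,l−m')=2 give 2 terms
  k=1: (−1)^0·4.8990/(2)·0.3052^3·0.9523^1 = +0.066342
  k=2: (−1)^1·4.8990/(2)·0.3052^1·0.9523^3 = -0.645670
d^2_{0,1}(2.5212) = +0.066342 -0.645670 = -0.579328
Phases: e^{-i·(0)·4.0477}=+1.000000+0.000000i, e^{-i·(1)·1.6014}=-0.030599-0.999532i ⇒ D=+0.017727+0.579057i

Re=0.0177 Im=0.5791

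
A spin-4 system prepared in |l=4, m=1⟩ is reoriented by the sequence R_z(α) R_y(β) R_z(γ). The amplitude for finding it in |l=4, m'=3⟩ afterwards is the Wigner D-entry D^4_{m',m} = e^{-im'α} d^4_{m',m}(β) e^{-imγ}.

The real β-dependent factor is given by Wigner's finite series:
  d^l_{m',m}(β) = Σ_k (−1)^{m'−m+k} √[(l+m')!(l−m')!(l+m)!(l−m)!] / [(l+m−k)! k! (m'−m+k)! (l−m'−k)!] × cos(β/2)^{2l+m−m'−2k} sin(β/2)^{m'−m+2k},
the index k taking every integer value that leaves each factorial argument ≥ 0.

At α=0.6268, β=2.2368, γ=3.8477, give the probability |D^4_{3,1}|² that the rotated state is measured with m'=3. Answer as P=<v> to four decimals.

First d^4_{3,1}(β=2.2368), then the phase factors e^{-i(3)α} and e^{-i(1)γ}:
Half-angle: c=0.437122, s=0.899402. N=√(5040·1·120·6)=1904.940944
Admissible k: 0..1 (factorial args all ≥0)
  k=0: (−1)^2·1904.9409/(240)·0.4371^6·0.8994^2 = +0.044791
  k=1: (−1)^3·1904.9409/(144)·0.4371^4·0.8994^4 = -0.316043
d^4_{3,1}(2.2368) = +0.044791 -0.316043 = -0.271251
|D^4_{3,1}|² = |d^4_{3,1}(β)|² = (-0.271251)² = 0.073577 (the z-rotation phases have unit modulus)

P=0.0736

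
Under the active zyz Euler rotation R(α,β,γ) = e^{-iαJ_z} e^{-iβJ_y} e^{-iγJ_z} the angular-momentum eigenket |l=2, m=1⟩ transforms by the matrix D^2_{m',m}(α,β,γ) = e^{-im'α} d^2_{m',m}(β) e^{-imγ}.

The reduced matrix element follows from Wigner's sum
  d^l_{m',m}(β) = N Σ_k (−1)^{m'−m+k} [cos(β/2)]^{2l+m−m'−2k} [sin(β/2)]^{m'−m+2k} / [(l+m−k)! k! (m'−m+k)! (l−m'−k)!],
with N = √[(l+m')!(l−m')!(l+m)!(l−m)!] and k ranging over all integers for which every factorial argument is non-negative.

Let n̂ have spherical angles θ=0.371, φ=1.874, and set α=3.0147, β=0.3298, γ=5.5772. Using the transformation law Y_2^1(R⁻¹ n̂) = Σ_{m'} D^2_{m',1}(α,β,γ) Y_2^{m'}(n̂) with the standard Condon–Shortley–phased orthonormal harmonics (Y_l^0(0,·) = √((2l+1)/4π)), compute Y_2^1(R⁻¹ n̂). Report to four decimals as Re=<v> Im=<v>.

Re=-0.0668 Im=0.2544

Need the full column D^2_{m',1} for m'=−2..2 at α=3.0147, β=0.3298, γ=5.5772.
cos(β/2)=0.986435, sin(β/2)=0.164154
d^2_{-2,1}: single k=3 term ⇒ +0.008727;  D = +0.007850+0.003813i
d^2_{-1,1}: k∈[2..3] ⇒ +0.078661 -0.000726 = +0.077935;  D = -0.065228-0.042651i
d^2_{0,1}: k∈[1..2] ⇒ +0.385950 -0.010688 = +0.375262;  D = +0.285564+0.243464i
d^2_{1,1}: k∈[0..1] ⇒ +0.946833 -0.078661 = +0.868172;  D = -0.584062-0.642335i
d^2_{2,1}: single k=0 term ⇒ -0.315127;  D = -0.180791-0.258108i
Y_2^{m'}(θ=0.371,φ=1.874) and Σ D·Y over m':
  (+0.0078+0.0038i)·(-0.0417+0.0289i)  (-0.0652-0.0427i)·(-0.0779-0.2491i)  (+0.2856+0.2435i)·(+0.5064+0.0000i)  (-0.5841-0.6423i)·(+0.0779-0.2491i)  (-0.1808-0.2581i)·(-0.0417-0.0289i)
Y_2^1(R⁻¹ n̂) = -0.066832+0.254377i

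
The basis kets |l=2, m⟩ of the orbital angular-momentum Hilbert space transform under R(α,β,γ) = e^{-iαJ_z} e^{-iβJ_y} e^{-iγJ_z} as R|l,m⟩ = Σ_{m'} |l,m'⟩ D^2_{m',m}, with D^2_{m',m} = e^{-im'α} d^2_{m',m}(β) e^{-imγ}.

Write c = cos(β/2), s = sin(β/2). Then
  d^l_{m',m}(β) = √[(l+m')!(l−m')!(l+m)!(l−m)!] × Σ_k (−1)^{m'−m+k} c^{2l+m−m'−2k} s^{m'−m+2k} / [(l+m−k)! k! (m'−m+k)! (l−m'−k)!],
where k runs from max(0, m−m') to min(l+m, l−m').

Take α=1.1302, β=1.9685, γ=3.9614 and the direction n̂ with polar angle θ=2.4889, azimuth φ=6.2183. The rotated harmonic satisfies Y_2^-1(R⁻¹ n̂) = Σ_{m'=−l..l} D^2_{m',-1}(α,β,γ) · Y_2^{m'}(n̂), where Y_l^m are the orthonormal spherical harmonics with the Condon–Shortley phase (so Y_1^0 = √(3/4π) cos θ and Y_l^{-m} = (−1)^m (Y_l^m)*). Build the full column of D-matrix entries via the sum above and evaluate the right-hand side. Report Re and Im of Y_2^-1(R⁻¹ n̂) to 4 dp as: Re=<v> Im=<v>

Need the full column D^2_{m',-1} for m'=−2..2 at α=1.1302, β=1.9685, γ=3.9614.
cos(β/2)=0.553488, sin(β/2)=0.832857
d^2_{-2,-1}: single k=1 term ⇒ +0.282439;  D = +0.281907-0.017327i
d^2_{-1,-1}: k∈[0..1] ⇒ +0.093850 -0.637498 = -0.543648;  D = -0.201252+0.505026i
d^2_{0,-1}: k∈[0..1] ⇒ -0.345916 +0.783241 = +0.437325;  D = -0.298414-0.319691i
d^2_{1,-1}: k∈[0..1] ⇒ +0.637498 -0.481152 = +0.156346;  D = -0.148875+0.047753i
d^2_{2,-1}: single k=0 term ⇒ -0.639514;  D = +0.083032-0.634100i
Y_2^{m'}(θ=2.4889,φ=6.2183) and Σ D·Y over m':
  (+0.2819-0.0173i)·(+0.1413+0.0184i)  (-0.2013+0.5050i)·(-0.3720-0.0242i)  (-0.2984-0.3197i)·(+0.2818+0.0000i)  (-0.1489+0.0478i)·(+0.3720-0.0242i)  (+0.0830-0.6341i)·(+0.1413-0.0184i)
Y_2^-1(R⁻¹ n̂) = -0.011061-0.340078i

Re=-0.0111 Im=-0.3401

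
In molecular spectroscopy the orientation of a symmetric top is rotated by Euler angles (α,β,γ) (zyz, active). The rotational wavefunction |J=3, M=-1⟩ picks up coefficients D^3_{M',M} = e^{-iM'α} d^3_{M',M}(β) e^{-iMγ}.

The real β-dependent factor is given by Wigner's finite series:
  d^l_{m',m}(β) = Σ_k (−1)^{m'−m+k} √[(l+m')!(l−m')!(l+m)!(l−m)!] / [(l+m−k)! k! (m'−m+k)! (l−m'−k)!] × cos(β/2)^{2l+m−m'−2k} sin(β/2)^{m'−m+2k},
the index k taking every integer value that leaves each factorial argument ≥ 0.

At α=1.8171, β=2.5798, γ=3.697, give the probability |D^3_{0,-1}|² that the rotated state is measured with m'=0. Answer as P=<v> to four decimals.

P=0.3545

First d^3_{0,-1}(β=2.5798), then the phase factors e^{-i(0)α} and e^{-i(-1)γ}:
Half-angle: c=0.277217, s=0.960807. N=√(6·6·2·24)=41.569219
k: max(0,(-1)−(0))=0 … min(3+(-1),3−(0))=2
  k=0: (−1)^1·41.5692/(12)·0.2772^5·0.9608^1 = -0.005449
  k=1: (−1)^2·41.5692/(4)·0.2772^3·0.9608^3 = +0.196372
  k=2: (−1)^3·41.5692/(12)·0.2772^1·0.9608^5 = -0.786307
d^3_{0,-1}(2.5798) = -0.005449 +0.196372 -0.786307 = -0.595384
|D^3_{0,-1}|² = |d^3_{0,-1}(β)|² = (-0.595384)² = 0.354482 (the z-rotation phases have unit modulus)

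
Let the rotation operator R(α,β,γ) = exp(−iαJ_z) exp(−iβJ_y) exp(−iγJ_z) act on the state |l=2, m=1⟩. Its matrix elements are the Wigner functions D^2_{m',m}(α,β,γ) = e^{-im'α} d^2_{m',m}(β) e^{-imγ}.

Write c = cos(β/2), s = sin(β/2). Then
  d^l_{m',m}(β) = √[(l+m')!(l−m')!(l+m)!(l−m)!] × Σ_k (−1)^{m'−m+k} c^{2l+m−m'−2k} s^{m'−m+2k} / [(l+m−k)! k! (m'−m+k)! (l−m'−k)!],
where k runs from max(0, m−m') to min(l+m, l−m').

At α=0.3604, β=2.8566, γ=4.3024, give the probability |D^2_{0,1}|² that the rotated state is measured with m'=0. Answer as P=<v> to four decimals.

Split into d^2_{0,1}(β=2.8566) × two z-phases.
With c≡cos(β/2)=0.142015 and s≡sin(β/2)=0.989865, N=[2·2·6·1]^{1/2}=4.898979
Admissible k: 1..2 (factorial args all ≥0)
  k=1: (−1)^0·4.8990/(2)·0.1420^3·0.9899^1 = +0.006945
  k=2: (−1)^1·4.8990/(2)·0.1420^1·0.9899^3 = -0.337393
d^2_{0,1}(2.8566) = +0.006945 -0.337393 = -0.330448
|D^2_{0,1}|² = |d^2_{0,1}(β)|² = (-0.330448)² = 0.109196 (the z-rotation phases have unit modulus)

P=0.1092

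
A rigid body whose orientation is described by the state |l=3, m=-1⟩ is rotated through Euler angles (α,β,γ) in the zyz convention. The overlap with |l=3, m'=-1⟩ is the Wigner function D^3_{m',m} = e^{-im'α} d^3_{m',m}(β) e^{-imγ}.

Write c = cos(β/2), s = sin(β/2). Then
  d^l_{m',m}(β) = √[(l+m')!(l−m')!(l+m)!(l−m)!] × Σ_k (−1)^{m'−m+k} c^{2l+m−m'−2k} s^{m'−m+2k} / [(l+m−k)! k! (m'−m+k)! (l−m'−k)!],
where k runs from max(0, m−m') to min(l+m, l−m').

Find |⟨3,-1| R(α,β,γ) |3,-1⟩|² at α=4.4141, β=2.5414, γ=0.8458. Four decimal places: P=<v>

P=0.1456

Split into d^3_{-1,-1}(β=2.5414) × two z-phases.
With c≡cos(β/2)=0.295612 and s≡sin(β/2)=0.955308, N=[2·24·2·24]^{1/2}=48.000000
k∈{0,1,2} keeps every argument non-negative
  k=0: (−1)^0·48.0000/(48)·0.2956^6·0.9553^0 = +0.000667
  k=1: (−1)^1·48.0000/(6)·0.2956^4·0.9553^2 = -0.055753
  k=2: (−1)^2·48.0000/(8)·0.2956^2·0.9553^4 = +0.436686
d^3_{-1,-1}(2.5414) = +0.000667 -0.055753 +0.436686 = +0.381601
|D^3_{-1,-1}|² = |d^3_{-1,-1}(β)|² = (+0.381601)² = 0.145619 (the z-rotation phases have unit modulus)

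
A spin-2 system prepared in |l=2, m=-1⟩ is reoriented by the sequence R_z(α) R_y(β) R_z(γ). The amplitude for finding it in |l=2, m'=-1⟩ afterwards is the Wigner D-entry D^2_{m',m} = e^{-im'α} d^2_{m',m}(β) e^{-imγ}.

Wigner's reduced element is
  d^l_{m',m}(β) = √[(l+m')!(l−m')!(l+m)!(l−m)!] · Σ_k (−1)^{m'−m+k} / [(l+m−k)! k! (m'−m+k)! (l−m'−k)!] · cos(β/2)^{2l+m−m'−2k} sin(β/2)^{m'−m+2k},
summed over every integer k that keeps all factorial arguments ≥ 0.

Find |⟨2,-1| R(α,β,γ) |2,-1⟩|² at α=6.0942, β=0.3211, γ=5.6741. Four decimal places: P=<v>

D^2_{-1,-1}(6.0942,0.3211,5.6741) = e^{-i·-1·6.0942}·d^2_{-1,-1}(0.3211)·e^{-i·-1·5.6741}. Compute d first:
With c≡cos(β/2)=0.987140 and s≡sin(β/2)=0.159861, N=[1·6·1·6]^{1/2}=6.000000
k∈{0,1} keeps every argument non-negative
  k=0: (−1)^0·6.0000/(6)·0.9871^4·0.1599^0 = +0.949542
  k=1: (−1)^1·6.0000/(2)·0.9871^2·0.1599^2 = -0.074708
d^2_{-1,-1}(0.3211) = +0.949542 -0.074708 = +0.874834
|D^2_{-1,-1}|² = |d^2_{-1,-1}(β)|² = (+0.874834)² = 0.765335 (the z-rotation phases have unit modulus)

P=0.7653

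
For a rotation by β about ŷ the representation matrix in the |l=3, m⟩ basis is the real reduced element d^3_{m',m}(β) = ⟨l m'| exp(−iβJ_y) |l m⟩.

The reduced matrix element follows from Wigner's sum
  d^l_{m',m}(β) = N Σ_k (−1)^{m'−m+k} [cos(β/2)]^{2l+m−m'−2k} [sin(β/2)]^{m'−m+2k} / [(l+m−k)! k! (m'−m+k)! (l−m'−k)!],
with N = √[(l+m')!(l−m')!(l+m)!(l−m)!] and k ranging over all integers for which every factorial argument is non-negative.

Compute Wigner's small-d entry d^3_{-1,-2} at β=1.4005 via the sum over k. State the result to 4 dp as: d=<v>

d^3_{-1,-2}(β=1.4005) via Wigner's sum:
Half-angle: c=0.764681, s=0.644409. N=√(2·24·1·120)=75.894664
k: max(0,(-2)−(-1))=0 … min(3+(-2),3−(-1))=1
  k=0: (−1)^1·75.8947/(24)·0.7647^5·0.6444^1 = -0.532799
  k=1: (−1)^2·75.8947/(12)·0.7647^3·0.6444^3 = +0.756756
d^3_{-1,-2}(1.4005) = -0.532799 +0.756756 = +0.223957

d=0.2240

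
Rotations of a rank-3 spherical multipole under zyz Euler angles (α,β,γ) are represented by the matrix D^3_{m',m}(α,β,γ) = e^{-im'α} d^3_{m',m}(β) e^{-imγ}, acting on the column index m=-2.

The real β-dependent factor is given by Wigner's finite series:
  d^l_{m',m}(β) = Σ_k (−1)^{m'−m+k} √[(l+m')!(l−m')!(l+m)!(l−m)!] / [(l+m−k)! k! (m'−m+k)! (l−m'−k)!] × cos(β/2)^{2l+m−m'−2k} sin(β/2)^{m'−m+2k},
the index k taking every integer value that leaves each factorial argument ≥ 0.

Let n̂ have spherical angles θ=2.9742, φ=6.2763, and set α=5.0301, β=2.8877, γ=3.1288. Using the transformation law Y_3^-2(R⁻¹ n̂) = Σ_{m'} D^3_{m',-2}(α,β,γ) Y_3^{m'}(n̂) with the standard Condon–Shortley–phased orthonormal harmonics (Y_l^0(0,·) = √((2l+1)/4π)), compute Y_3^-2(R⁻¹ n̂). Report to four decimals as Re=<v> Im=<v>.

Need the full column D^3_{m',-2} for m'=−3..3 at α=5.0301, β=2.8877, γ=3.1288.
cos(β/2)=0.126606, sin(β/2)=0.991953
d^3_{-3,-2}: single k=1 term ⇒ +0.000079;  D = -0.000063+0.000047i
d^3_{-2,-2}: k∈[0..1] ⇒ +0.000004 -0.001264 = -0.001260;  D = +0.001033+0.000722i
d^3_{-1,-2}: k∈[0..1] ⇒ -0.000102 +0.012527 = +0.012425;  D = +0.003578-0.011899i
d^3_{0,-2}: k∈[0..1] ⇒ +0.001385 -0.085002 = -0.083618;  D = -0.083590+0.002139i
d^3_{1,-2}: k∈[0..1] ⇒ -0.012527 +0.384511 = +0.371984;  D = +0.125207+0.350278i
d^3_{2,-2}: k∈[0..1] ⇒ +0.077596 -0.952680 = -0.875083;  D = +0.690768-0.537225i
d^3_{3,-2}: single k=0 term ⇒ -0.297841;  D = +0.247143+0.166221i
Y_3^{m'}(θ=2.9742,φ=6.2763) and Σ D·Y over m':
  (-0.0001+0.0000i)·(+0.0019+0.0000i)  (+0.0010+0.0007i)·(-0.0280-0.0004i)  (+0.0036-0.0119i)·(+0.2079+0.0014i)  (-0.0836+0.0021i)·(-0.6848+0.0000i)  (+0.1252+0.3503i)·(-0.2079+0.0014i)  (+0.6908-0.5372i)·(-0.0280+0.0004i)  (+0.2471+0.1662i)·(-0.0019+0.0000i)
Y_3^-2(R⁻¹ n̂) = +0.011849-0.061618i

Re=0.0118 Im=-0.0616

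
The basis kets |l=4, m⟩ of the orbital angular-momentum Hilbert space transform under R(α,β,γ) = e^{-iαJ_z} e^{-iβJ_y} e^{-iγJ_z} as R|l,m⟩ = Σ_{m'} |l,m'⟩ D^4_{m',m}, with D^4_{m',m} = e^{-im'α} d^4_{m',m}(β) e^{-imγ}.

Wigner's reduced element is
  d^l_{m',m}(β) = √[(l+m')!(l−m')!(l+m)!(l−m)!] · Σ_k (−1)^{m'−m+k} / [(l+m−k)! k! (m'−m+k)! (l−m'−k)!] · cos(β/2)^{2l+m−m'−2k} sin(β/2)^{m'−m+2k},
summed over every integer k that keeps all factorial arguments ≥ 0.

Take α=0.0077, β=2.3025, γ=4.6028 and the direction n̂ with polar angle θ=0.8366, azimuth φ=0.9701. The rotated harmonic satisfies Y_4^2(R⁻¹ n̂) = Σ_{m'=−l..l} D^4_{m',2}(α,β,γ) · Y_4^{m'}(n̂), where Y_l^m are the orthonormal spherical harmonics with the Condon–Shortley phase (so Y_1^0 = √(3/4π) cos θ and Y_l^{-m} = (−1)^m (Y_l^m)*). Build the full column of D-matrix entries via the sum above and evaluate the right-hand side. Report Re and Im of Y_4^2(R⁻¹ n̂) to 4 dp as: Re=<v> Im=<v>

Need the full column D^4_{m',2} for m'=−4..4 at α=0.0077, β=2.3025, γ=4.6028.
cos(β/2)=0.407346, sin(β/2)=0.913274
d^4_{-4,2}: single k=6 term ⇒ +0.509463;  D = -0.493628-0.126032i
d^4_{-3,2}: k∈[5..6] ⇒ +0.482038 -0.807672 = -0.325634;  D = +0.316123+0.078124i
d^4_{-2,2}: k∈[4..6] ⇒ +0.287309 -1.155353 +0.483959 = -0.384085;  D = +0.373566+0.089274i
d^4_{-1,2}: k∈[3..5] ⇒ +0.120819 -0.910966 +0.915813 = +0.125667;  D = -0.122446-0.028267i
d^4_{0,2}: k∈[2..4] ⇒ +0.036150 -0.484561 +0.913387 = +0.464975;  D = -0.453851-0.101098i
d^4_{1,2}: k∈[1..3] ⇒ +0.007211 -0.181229 +0.607311 = +0.433293;  D = -0.423640-0.090950i
d^4_{2,2}: k∈[0..2] ⇒ +0.000758 -0.045726 +0.287309 = +0.242341;  D = -0.237327-0.049043i
d^4_{3,2}: k∈[0..1] ⇒ -0.006359 +0.095897 = +0.089538;  D = -0.087822-0.017444i
d^4_{4,2}: single k=0 term ⇒ +0.020163;  D = -0.019807-0.003776i
Y_4^{m'}(θ=0.8366,φ=0.9701) and Σ D·Y over m':
  (-0.4936-0.1260i)·(-0.0994+0.0905i)  (+0.3161+0.0781i)·(-0.3340-0.0787i)  (+0.3736+0.0893i)·(-0.1426-0.3683i)  (-0.1224-0.0283i)·(+0.0189-0.0276i)  (-0.4539-0.1011i)·(-0.3612+0.0000i)  (-0.4236-0.0910i)·(-0.0189-0.0276i)  (-0.2373-0.0490i)·(-0.1426+0.3683i)  (-0.0878-0.0174i)·(+0.3340-0.0787i)  (-0.0198-0.0038i)·(-0.0994-0.0905i)
Y_4^2(R⁻¹ n̂) = +0.129788-0.257813i

Re=0.1298 Im=-0.2578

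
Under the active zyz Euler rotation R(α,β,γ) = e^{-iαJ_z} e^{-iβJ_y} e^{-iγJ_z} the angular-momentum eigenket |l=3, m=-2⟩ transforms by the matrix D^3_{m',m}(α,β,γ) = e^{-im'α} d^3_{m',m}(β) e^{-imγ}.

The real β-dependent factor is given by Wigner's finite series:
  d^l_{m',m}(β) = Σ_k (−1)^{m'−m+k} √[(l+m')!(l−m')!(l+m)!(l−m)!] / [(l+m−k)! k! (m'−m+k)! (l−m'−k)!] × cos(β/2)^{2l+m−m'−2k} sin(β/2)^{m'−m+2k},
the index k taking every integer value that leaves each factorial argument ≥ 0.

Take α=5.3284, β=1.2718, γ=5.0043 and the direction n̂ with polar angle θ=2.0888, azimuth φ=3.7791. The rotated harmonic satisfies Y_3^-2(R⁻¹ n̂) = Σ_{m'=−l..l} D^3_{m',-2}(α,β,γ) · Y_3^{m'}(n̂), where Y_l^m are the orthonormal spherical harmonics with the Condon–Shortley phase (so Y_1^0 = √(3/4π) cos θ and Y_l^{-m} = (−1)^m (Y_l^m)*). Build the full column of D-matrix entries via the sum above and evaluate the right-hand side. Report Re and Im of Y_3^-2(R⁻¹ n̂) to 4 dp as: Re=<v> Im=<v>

Re=-0.1173 Im=0.0529

Need the full column D^3_{m',-2} for m'=−3..3 at α=5.3284, β=1.2718, γ=5.0043.
cos(β/2)=0.804538, sin(β/2)=0.593902
d^3_{-3,-2}: single k=1 term ⇒ +0.490368;  D = +0.319541+0.371960i
d^3_{-2,-2}: k∈[0..1] ⇒ +0.271193 -0.738898 = -0.467706;  D = +0.113467-0.453733i
d^3_{-1,-2}: k∈[0..1] ⇒ -0.633062 +0.689942 = +0.056881;  D = -0.053012+0.020620i
d^3_{0,-2}: k∈[0..1] ⇒ +0.809422 -0.441074 = +0.368348;  D = -0.307335-0.203040i
d^3_{1,-2}: k∈[0..1] ⇒ -0.689942 +0.187983 = -0.501959;  D = +0.016155+0.501699i
d^3_{2,-2}: k∈[0..1] ⇒ +0.402644 -0.043882 = +0.358762;  D = +0.285995-0.216603i
d^3_{3,-2}: single k=0 term ⇒ -0.145611;  D = -0.138821-0.043946i
Y_3^{m'}(θ=2.0888,φ=3.7791) and Σ D·Y over m':
  (+0.3195+0.3720i)·(+0.0917+0.2578i)  (+0.1135-0.4537i)·(-0.1113+0.3654i)  (-0.0530+0.0206i)·(-0.0510+0.0377i)  (-0.3073-0.2030i)·(+0.3278+0.0000i)  (+0.0162+0.5017i)·(+0.0510+0.0377i)  (+0.2860-0.2166i)·(-0.1113-0.3654i)  (-0.1388-0.0439i)·(-0.0917+0.2578i)
Y_3^-2(R⁻¹ n̂) = -0.117306+0.052884i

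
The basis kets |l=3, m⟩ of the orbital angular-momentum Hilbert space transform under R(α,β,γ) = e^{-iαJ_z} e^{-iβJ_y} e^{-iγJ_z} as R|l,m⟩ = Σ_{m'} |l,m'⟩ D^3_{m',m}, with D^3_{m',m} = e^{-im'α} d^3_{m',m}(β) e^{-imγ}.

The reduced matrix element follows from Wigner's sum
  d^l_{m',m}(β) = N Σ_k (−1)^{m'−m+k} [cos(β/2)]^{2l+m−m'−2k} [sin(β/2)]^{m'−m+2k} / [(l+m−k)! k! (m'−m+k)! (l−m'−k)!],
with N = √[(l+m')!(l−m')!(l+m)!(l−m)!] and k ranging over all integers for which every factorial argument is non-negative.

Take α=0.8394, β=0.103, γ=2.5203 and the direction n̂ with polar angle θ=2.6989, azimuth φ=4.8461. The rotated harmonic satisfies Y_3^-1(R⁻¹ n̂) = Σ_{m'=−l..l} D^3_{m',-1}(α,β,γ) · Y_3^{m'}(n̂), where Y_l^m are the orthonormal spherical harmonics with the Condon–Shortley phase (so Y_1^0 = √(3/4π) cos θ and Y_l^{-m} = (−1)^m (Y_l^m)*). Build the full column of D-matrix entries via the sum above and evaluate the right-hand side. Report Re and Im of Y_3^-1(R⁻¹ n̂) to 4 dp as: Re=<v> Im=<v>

Need the full column D^3_{m',-1} for m'=−3..3 at α=0.8394, β=0.103, γ=2.5203.
cos(β/2)=0.998674, sin(β/2)=0.051477
d^3_{-3,-1}: single k=2 term ⇒ +0.010209;  D = +0.003270-0.009671i
d^3_{-2,-1}: k∈[1..2] ⇒ +0.161709 -0.000859 = +0.160850;  D = -0.078984-0.140122i
d^3_{-1,-1}: k∈[0..2] ⇒ +0.992071 -0.021087 +0.000042 = +0.971026;  D = -0.948021-0.210113i
d^3_{0,-1}: k∈[0..2] ⇒ -0.177143 +0.001412 -0.000001 = -0.175733;  D = +0.142893-0.102292i
d^3_{1,-1}: k∈[0..2] ⇒ +0.015815 -0.000056 +0.000000 = +0.015759;  D = -0.001732+0.015664i
d^3_{2,-1}: k∈[0..1] ⇒ -0.000859 +0.000001 = -0.000858;  D = -0.000572-0.000640i
d^3_{3,-1}: single k=0 term ⇒ +0.000027;  D = +0.000027+0.000000i
Y_3^{m'}(θ=2.6989,φ=4.8461) and Σ D·Y over m':
  (+0.0033-0.0097i)·(-0.0128-0.0302i)  (-0.0790-0.1401i)·(+0.1634-0.0448i)  (-0.9480-0.2101i)·(+0.0569+0.4229i)  (+0.1429-0.1023i)·(-0.3650+0.0000i)  (-0.0017+0.0157i)·(-0.0569+0.4229i)  (-0.0006-0.0006i)·(+0.1634+0.0448i)  (+0.0000+0.0000i)·(+0.0128-0.0302i)
Y_3^-1(R⁻¹ n̂) = -0.043335-0.396661i

Re=-0.0433 Im=-0.3967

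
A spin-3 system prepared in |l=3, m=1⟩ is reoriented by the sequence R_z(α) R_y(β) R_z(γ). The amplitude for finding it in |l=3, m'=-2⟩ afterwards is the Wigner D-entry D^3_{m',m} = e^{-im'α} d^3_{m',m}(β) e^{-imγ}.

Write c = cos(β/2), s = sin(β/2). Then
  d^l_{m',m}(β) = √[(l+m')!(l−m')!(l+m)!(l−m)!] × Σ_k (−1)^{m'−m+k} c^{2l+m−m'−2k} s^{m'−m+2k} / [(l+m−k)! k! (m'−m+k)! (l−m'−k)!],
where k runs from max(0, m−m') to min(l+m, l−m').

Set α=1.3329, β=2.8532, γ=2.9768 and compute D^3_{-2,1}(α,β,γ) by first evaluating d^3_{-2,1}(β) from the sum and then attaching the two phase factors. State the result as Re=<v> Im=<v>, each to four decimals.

Re=-0.3933 Im=0.1264

Split into d^3_{-2,1}(β=2.8532) × two z-phases.
c=cos(2.8532/2)=0.143697, s=sin(2.8532/2)=0.989622; N=√[1·120·24·2]=75.894664
k: max(0,(1)−(-2))=3 … min(3+(1),3−(-2))=4
  k=3: (−1)^0·75.8947/(12)·0.1437^3·0.9896^3 = +0.018188
  k=4: (−1)^1·75.8947/(24)·0.1437^1·0.9896^5 = -0.431315
d^3_{-2,1}(2.8532) = +0.018188 -0.431315 = -0.413127
Phases: e^{-i·(-2)·1.3329}=-0.888930+0.458043i, e^{-i·(1)·2.9768}=-0.986452-0.164048i ⇒ D=-0.393308+0.126421i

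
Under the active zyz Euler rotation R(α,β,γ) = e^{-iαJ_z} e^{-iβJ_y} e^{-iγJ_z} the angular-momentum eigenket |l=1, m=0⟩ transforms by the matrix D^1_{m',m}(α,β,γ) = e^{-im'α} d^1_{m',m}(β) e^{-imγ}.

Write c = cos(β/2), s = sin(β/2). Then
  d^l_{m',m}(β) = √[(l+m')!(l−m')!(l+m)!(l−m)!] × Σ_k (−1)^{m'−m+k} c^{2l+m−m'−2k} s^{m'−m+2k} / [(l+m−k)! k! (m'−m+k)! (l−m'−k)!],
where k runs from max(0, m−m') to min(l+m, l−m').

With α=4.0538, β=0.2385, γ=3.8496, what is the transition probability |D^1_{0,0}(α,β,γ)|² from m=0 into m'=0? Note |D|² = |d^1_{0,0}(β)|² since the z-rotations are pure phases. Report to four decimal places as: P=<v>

P=0.9442

Split into d^1_{0,0}(β=0.2385) × two z-phases.
c=cos(0.2385/2)=0.992898, s=sin(0.2385/2)=0.118968; N=√[1·1·1·1]=1.000000
Admissible k: 0..1 (factorial args all ≥0)
  k=0: (−1)^0·1.0000/(1)·0.9929^2·0.1190^0 = +0.985847
  k=1: (−1)^1·1.0000/(1)·0.9929^0·0.1190^2 = -0.014153
d^1_{0,0}(0.2385) = +0.985847 -0.014153 = +0.971693
|D^1_{0,0}|² = |d^1_{0,0}(β)|² = (+0.971693)² = 0.944188 (the z-rotation phases have unit modulus)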